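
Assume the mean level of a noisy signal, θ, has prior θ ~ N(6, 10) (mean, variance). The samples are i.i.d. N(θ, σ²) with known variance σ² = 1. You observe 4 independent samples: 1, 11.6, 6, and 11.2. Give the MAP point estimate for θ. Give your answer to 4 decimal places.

θ̂_MAP = 7.4146

n = 4; x̄ = (1 + 11.6 + 6 + 11.2)/4 = 29.8/4 = 7.45.
For a Normal prior and Normal likelihood with known variance, the posterior is Normal; its mode equals its mean, the precision-weighted average.
Prior precision 1/σ₀² = 1/10 = 0.1; data precision n/σ² = 4/1 = 4.
θ̂ = (0.1·6 + 4·7.45) / (0.1 + 4) = 30.4/4.1 = 304/41 ≈ 7.4146.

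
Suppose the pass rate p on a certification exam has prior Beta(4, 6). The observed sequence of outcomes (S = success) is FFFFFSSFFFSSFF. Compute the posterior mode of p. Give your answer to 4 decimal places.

Prior: Beta(4, 6).
Data: 4 successes in 14 trials (from the sequence). The binomial likelihood contributes p^4(1−p)^10, so the posterior is Beta(4+4, 6+10) = Beta(8, 16).
For Beta(a, b) with a, b > 1 the mode is (a−1)/(a+b−2) = 7/22 ≈ 0.3182.

p̂_MAP = 0.3182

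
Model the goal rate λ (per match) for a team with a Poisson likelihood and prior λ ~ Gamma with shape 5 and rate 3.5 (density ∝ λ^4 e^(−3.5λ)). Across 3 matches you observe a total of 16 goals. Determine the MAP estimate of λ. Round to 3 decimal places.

Σxᵢ = 16, n = 3.
Posterior ∝ λ^4e^(−3.5λ) · λ^16e^(−3λ) = λ^20e^(−6.5λ), i.e. Gamma(shape=21, rate=6.5).
The mode of a Gamma(a, b) with a ≥ 1 (shape–rate) is (a−1)/b = 20/6.5 ≈ 3.077.

λ̂_MAP = 3.077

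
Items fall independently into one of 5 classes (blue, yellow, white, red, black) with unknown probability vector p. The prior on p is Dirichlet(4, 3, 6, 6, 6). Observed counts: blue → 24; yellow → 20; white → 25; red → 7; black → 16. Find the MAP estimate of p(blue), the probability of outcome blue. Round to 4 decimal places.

The posterior is Dirichlet(αᵢ + nᵢ) = Dirichlet(28, 23, 31, 13, 22).
For a Dirichlet(a₁,…,a_K) with all aᵢ > 1, the mode has j-th component (aⱼ − 1)/(Σaᵢ − K).
Here Σaᵢ = 117 and K = 5, so p(blue) = (28 − 1)/(117 − 5) = 27/112 ≈ 0.2411.

MAP estimate of p(blue) = 0.2411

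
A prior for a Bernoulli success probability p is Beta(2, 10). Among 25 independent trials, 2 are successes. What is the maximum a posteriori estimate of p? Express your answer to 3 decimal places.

p̂_MAP = 0.086

Prior: Beta(2, 10).
Data: 2 successes in 25 trials. The binomial likelihood contributes p^2(1−p)^23, so the posterior is Beta(2+2, 10+23) = Beta(4, 33).
For Beta(a, b) with a, b > 1 the mode is (a−1)/(a+b−2) = 3/35 ≈ 0.086.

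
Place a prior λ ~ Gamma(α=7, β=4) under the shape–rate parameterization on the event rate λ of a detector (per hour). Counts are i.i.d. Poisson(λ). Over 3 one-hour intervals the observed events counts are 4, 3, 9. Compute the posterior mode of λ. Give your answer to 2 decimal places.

Σxᵢ = 4+3+9 = 16, with n = 3.
Posterior ∝ λ^6e^(−4λ) · λ^16e^(−3λ) = λ^22e^(−7λ), i.e. Gamma(shape=23, rate=7).
The mode of a Gamma(a, b) with a ≥ 1 (shape–rate) is (a−1)/b = 22/7 ≈ 3.14.

λ̂_MAP = 3.14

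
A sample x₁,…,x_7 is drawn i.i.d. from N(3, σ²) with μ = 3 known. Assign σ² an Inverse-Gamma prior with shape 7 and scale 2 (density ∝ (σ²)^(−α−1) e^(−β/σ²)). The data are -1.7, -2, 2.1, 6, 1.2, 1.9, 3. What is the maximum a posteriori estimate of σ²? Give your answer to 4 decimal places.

σ̂²_MAP = 2.8413

Sum of squared deviations about the known mean: SS = (-1.7−3)² + (-2−3)² + (2.1−3)² + (6−3)² + (1.2−3)² + (1.9−3)² + (3−3)² = 61.35.
The Normal likelihood contributes (σ²)^(−n/2) exp(−SS/(2σ²)), so the posterior is Inverse-Gamma(α + n/2, β + SS/2) = Inverse-Gamma(10.5, 32.675).
The mode of Inverse-Gamma(a, b) is b/(a+1) = 32.675/11.5 ≈ 2.8413.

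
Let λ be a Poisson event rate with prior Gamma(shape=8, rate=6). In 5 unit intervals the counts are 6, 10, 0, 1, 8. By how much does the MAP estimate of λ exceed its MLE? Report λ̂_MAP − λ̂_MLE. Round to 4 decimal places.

Σxᵢ = 25. Posterior is Gamma(33, 11); MAP = (33−1)/11 = 32/11 ≈ 2.90909.
MLE = x̄ = 25/5 ≈ 5.00000.
Difference = 32/11 − 25/5 = -23/11 ≈ -2.0909.

MAP − MLE = -2.0909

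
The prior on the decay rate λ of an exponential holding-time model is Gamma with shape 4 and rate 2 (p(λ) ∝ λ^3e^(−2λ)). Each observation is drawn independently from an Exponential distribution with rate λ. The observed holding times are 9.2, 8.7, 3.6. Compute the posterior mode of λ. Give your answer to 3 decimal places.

The Exponential(rate=λ) likelihood is ∝ λ^n e^(−λΣtᵢ). Here n = 3 and Σtᵢ = 9.2 + 8.7 + 3.6 = 21.5.
Posterior ∝ λ^3e^(−2λ) · λ^3e^(−21.5λ) = λ^6e^(−23.5λ), i.e. Gamma(7, 23.5).
Mode = (a−1)/b = 6/23.5 ≈ 0.255.

λ̂_MAP = 0.255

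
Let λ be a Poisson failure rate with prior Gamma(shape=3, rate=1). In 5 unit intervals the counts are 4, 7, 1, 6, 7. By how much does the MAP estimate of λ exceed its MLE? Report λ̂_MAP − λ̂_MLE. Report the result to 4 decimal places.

MAP − MLE = -0.5000

Σxᵢ = 25. Posterior is Gamma(28, 6); MAP = (28−1)/6 = 27/6 ≈ 4.50000.
MLE = x̄ = 25/5 ≈ 5.00000.
Difference = 27/6 − 25/5 = -1/2 ≈ -0.5000.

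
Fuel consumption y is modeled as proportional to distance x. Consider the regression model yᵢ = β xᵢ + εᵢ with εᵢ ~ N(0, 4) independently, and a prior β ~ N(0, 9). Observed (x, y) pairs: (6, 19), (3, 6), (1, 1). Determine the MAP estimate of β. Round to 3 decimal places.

β̂_MAP = 2.864

log p(β | y) = −Σ(yᵢ − βxᵢ)²/(2·4) − β²/(2·9) + const.
Setting the derivative to zero: Σxᵢ(yᵢ − βxᵢ)/4 − β/9 = 0, so β = Σxᵢyᵢ / (Σxᵢ² + σ²/τ²).
Σxᵢyᵢ = 6·19 + 3·6 + 1·1 = 133; Σxᵢ² = 46; σ²/τ² = 4/9.
β̂_MAP = 133 / (46 + 4/9) = 133/(418/9) = 63/22 ≈ 2.864.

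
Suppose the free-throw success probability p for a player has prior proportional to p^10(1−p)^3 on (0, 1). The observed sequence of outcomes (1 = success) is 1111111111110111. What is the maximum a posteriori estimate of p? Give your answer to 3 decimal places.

The prior density ∝ p^10(1−p)^3 is the kernel of Beta(11, 4).
Data: 15 successes in 16 trials (from the sequence). The binomial likelihood contributes p^15(1−p)^1, so the posterior is Beta(11+15, 4+1) = Beta(26, 5).
For Beta(a, b) with a, b > 1 the mode is (a−1)/(a+b−2) = 25/29 ≈ 0.862.

p̂_MAP = 0.862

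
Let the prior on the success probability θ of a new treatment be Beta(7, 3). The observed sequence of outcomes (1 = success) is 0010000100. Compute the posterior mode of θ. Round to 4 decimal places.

θ̂_MAP = 0.4444

Prior: Beta(7, 3).
Data: 2 successes in 10 trials (from the sequence). The binomial likelihood contributes θ^2(1−θ)^8, so the posterior is Beta(7+2, 3+8) = Beta(9, 11).
For Beta(a, b) with a, b > 1 the mode is (a−1)/(a+b−2) = 8/18 ≈ 0.4444.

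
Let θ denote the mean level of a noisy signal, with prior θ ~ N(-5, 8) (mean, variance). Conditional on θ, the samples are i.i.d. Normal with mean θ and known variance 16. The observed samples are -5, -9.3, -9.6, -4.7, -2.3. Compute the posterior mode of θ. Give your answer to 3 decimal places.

θ̂_MAP = -5.843

n = 5; x̄ = ((-5) + (-9.3) + (-9.6) + (-4.7) + (-2.3))/5 = -30.9/5 = -6.18.
For a Normal prior and Normal likelihood with known variance, the posterior is Normal; its mode equals its mean, the precision-weighted average.
Prior precision 1/σ₀² = 1/8 = 0.125; data precision n/σ² = 5/16 = 0.3125.
θ̂ = (0.125·(-5) + 0.3125·(-6.18)) / (0.125 + 0.3125) = (-2.55625)/0.4375 = -409/70 ≈ -5.843.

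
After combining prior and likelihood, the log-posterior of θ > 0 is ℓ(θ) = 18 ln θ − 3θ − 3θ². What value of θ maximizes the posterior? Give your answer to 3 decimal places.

ℓ'(θ) = 18/θ − 3 − 6θ. Setting this to zero and multiplying by θ: 6θ² + 3θ − 18 = 0.
θ = (−3 + √(3² + 4·6·18)) / (2·6) = (−3 + √441) / 12 = (−3 + 21)/12 = 3/2.
ℓ''(θ) = −18/θ² − 6 < 0, confirming a maximum.

θ̂_MAP = 1.500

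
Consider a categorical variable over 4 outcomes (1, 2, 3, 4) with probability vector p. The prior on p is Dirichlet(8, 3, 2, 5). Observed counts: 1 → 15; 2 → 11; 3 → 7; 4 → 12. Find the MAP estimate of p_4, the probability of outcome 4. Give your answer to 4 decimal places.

The posterior is Dirichlet(αᵢ + nᵢ) = Dirichlet(23, 14, 9, 17).
For a Dirichlet(a₁,…,a_K) with all aᵢ > 1, the mode has j-th component (aⱼ − 1)/(Σaᵢ − K).
Here Σaᵢ = 63 and K = 4, so p_4 = (17 − 1)/(63 − 4) = 16/59 ≈ 0.2712.

MAP estimate: 0.2712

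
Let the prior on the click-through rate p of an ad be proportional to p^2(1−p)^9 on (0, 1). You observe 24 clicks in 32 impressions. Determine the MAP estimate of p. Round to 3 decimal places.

p̂_MAP = 0.605

The prior density ∝ p^2(1−p)^9 is the kernel of Beta(3, 10).
Data: 24 successes in 32 trials. The binomial likelihood contributes p^24(1−p)^8, so the posterior is Beta(3+24, 10+8) = Beta(27, 18).
For Beta(a, b) with a, b > 1 the mode is (a−1)/(a+b−2) = 26/43 ≈ 0.605.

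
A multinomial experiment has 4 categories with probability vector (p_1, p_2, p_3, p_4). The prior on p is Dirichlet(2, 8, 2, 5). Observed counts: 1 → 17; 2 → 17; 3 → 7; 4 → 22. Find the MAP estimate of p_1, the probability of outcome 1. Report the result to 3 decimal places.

MAP estimate: 0.237

The posterior is Dirichlet(αᵢ + nᵢ) = Dirichlet(19, 25, 9, 27).
For a Dirichlet(a₁,…,a_K) with all aᵢ > 1, the mode has j-th component (aⱼ − 1)/(Σaᵢ − K).
Here Σaᵢ = 80 and K = 4, so p_1 = (19 − 1)/(80 − 4) = 18/76 ≈ 0.237.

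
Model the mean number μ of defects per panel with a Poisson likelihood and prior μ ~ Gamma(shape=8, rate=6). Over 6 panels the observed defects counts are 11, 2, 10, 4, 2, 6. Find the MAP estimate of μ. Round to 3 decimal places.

μ̂_MAP = 3.500

Σxᵢ = 11+2+10+4+2+6 = 35, with n = 6.
Posterior ∝ μ^7e^(−6μ) · μ^35e^(−6μ) = μ^42e^(−12μ), i.e. Gamma(shape=43, rate=12).
The mode of a Gamma(a, b) with a ≥ 1 (shape–rate) is (a−1)/b = 42/12 ≈ 3.500.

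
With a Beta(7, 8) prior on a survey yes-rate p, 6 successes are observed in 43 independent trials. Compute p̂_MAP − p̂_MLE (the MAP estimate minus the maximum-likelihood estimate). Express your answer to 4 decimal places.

MAP − MLE = 0.0748

Posterior is Beta(13, 45); MAP = (13−1)/(58−2) = 12/56 ≈ 0.21429.
MLE ignores the prior: p̂_MLE = k/n = 6/43 ≈ 0.13953.
Difference = 12/56 − 6/43 = 45/602 ≈ 0.0748.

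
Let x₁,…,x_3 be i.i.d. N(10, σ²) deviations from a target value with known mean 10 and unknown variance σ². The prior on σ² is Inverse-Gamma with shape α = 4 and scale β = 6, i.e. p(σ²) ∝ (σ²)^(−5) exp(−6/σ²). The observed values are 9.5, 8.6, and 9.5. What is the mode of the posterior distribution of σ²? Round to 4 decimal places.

Sum of squared deviations about the known mean: SS = (9.5−10)² + (8.6−10)² + (9.5−10)² = 2.46.
The Normal likelihood contributes (σ²)^(−n/2) exp(−SS/(2σ²)), so the posterior is Inverse-Gamma(α + n/2, β + SS/2) = Inverse-Gamma(5.5, 7.23).
The mode of Inverse-Gamma(a, b) is b/(a+1) = 7.23/6.5 ≈ 1.1123.

σ̂²_MAP = 1.1123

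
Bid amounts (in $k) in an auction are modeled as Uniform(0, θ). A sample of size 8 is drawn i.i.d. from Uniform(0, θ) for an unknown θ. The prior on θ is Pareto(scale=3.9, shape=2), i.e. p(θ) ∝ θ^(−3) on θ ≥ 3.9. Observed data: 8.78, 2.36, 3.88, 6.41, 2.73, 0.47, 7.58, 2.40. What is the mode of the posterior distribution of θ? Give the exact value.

θ̂_MAP = 8.78

The Uniform(0, θ) likelihood is θ^(−n) for θ ≥ max(xᵢ), zero otherwise. Here max(xᵢ) = 8.78.
Posterior ∝ θ^(−3) · θ^(−8) = θ^(−11) on θ ≥ max(3.9, 8.78) = 8.78.
This density is strictly decreasing in θ, so the posterior mode lies at the lower boundary of the support.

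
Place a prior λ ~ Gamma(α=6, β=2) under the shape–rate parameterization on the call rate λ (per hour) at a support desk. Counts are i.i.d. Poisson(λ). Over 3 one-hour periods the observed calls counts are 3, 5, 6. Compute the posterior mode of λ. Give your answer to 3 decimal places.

λ̂_MAP = 3.800

Σxᵢ = 3+5+6 = 14, with n = 3.
Posterior ∝ λ^5e^(−2λ) · λ^14e^(−3λ) = λ^19e^(−5λ), i.e. Gamma(shape=20, rate=5).
The mode of a Gamma(a, b) with a ≥ 1 (shape–rate) is (a−1)/b = 19/5 ≈ 3.800.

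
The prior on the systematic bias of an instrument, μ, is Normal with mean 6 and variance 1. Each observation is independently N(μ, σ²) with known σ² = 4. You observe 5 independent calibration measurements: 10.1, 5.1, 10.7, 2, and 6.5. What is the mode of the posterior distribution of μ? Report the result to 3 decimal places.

n = 5; x̄ = (10.1 + 5.1 + 10.7 + 2 + 6.5)/5 = 34.4/5 = 6.88.
For a Normal prior and Normal likelihood with known variance, the posterior is Normal; its mode equals its mean, the precision-weighted average.
Prior precision 1/σ₀² = 1/1 = 1; data precision n/σ² = 5/4 = 1.25.
μ̂ = (1·6 + 1.25·6.88) / (1 + 1.25) = 14.6/2.25 = 292/45 ≈ 6.489.

μ̂_MAP = 6.489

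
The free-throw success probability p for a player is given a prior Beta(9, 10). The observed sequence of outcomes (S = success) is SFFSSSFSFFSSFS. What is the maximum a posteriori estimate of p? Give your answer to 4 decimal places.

Prior: Beta(9, 10).
Data: 8 successes in 14 trials (from the sequence). The binomial likelihood contributes p^8(1−p)^6, so the posterior is Beta(9+8, 10+6) = Beta(17, 16).
For Beta(a, b) with a, b > 1 the mode is (a−1)/(a+b−2) = 16/31 ≈ 0.5161.

p̂_MAP = 0.5161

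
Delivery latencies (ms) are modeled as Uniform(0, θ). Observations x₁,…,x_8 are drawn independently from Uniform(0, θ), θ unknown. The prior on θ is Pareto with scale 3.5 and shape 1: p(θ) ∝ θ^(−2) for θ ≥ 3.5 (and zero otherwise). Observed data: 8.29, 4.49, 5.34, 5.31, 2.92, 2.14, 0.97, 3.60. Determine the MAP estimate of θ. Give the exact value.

The Uniform(0, θ) likelihood is θ^(−n) for θ ≥ max(xᵢ), zero otherwise. Here max(xᵢ) = 8.29.
Posterior ∝ θ^(−2) · θ^(−8) = θ^(−10) on θ ≥ max(3.5, 8.29) = 8.29.
This density is strictly decreasing in θ, so the posterior mode lies at the lower boundary of the support.

θ̂_MAP = 8.29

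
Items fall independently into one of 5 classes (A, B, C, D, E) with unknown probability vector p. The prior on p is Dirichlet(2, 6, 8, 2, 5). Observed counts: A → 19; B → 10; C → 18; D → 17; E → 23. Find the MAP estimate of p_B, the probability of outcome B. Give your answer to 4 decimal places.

The posterior is Dirichlet(αᵢ + nᵢ) = Dirichlet(21, 16, 26, 19, 28).
For a Dirichlet(a₁,…,a_K) with all aᵢ > 1, the mode has j-th component (aⱼ − 1)/(Σaᵢ − K).
Here Σaᵢ = 110 and K = 5, so p_B = (16 − 1)/(110 − 5) = 15/105 ≈ 0.1429.

MAP estimate of p_B = 0.1429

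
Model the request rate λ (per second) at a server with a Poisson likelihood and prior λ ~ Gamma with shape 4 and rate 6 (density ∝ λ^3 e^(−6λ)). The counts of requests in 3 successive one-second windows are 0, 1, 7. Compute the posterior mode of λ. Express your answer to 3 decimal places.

Σxᵢ = 0+1+7 = 8, with n = 3.
Posterior ∝ λ^3e^(−6λ) · λ^8e^(−3λ) = λ^11e^(−9λ), i.e. Gamma(shape=12, rate=9).
The mode of a Gamma(a, b) with a ≥ 1 (shape–rate) is (a−1)/b = 11/9 ≈ 1.222.

λ̂_MAP = 1.222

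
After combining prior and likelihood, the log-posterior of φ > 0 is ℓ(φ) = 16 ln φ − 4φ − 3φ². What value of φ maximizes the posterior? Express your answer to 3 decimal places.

ℓ'(φ) = 16/φ − 4 − 6φ. Setting this to zero and multiplying by φ: 6φ² + 4φ − 16 = 0.
φ = (−4 + √(4² + 4·6·16)) / (2·6) = (−4 + √400) / 12 = (−4 + 20)/12 = 4/3.
ℓ''(φ) = −16/φ² − 6 < 0, confirming a maximum.

φ̂_MAP = 1.333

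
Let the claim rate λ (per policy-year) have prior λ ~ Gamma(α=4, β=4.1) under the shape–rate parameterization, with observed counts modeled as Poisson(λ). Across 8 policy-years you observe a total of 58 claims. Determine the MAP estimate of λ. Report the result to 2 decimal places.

Σxᵢ = 58, n = 8.
Posterior ∝ λ^3e^(−4.1λ) · λ^58e^(−8λ) = λ^61e^(−12.1λ), i.e. Gamma(shape=62, rate=12.1).
The mode of a Gamma(a, b) with a ≥ 1 (shape–rate) is (a−1)/b = 61/12.1 ≈ 5.04.

λ̂_MAP = 5.04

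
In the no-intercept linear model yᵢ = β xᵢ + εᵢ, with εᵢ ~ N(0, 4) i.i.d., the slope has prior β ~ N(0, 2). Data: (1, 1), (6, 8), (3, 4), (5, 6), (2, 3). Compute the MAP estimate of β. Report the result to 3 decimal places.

log p(β | y) = −Σ(yᵢ − βxᵢ)²/(2·4) − β²/(2·2) + const.
Setting the derivative to zero: Σxᵢ(yᵢ − βxᵢ)/4 − β/2 = 0, so β = Σxᵢyᵢ / (Σxᵢ² + σ²/τ²).
Σxᵢyᵢ = 1·1 + 6·8 + 3·4 + 5·6 + 2·3 = 97; Σxᵢ² = 75; σ²/τ² = 2.
β̂_MAP = 97 / (75 + 2) = 97/77 ≈ 1.260.

β̂_MAP = 1.260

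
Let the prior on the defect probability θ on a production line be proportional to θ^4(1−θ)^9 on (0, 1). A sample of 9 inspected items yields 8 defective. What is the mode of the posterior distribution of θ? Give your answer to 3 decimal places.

The prior density ∝ θ^4(1−θ)^9 is the kernel of Beta(5, 10).
Data: 8 successes in 9 trials. The binomial likelihood contributes θ^8(1−θ)^1, so the posterior is Beta(5+8, 10+1) = Beta(13, 11).
For Beta(a, b) with a, b > 1 the mode is (a−1)/(a+b−2) = 12/22 ≈ 0.545.

θ̂_MAP = 0.545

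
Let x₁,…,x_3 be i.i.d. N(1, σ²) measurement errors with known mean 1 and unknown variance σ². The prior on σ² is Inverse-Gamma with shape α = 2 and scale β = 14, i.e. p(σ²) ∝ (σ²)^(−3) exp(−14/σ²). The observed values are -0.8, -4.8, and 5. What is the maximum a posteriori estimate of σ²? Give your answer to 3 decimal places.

σ̂²_MAP = 8.987

Sum of squared deviations about the known mean: SS = (-0.8−1)² + (-4.8−1)² + (5−1)² = 52.88.
The Normal likelihood contributes (σ²)^(−n/2) exp(−SS/(2σ²)), so the posterior is Inverse-Gamma(α + n/2, β + SS/2) = Inverse-Gamma(3.5, 40.44).
The mode of Inverse-Gamma(a, b) is b/(a+1) = 40.44/4.5 ≈ 8.987.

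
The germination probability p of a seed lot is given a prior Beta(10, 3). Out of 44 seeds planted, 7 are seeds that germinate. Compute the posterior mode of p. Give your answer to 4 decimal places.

p̂_MAP = 0.2909

Prior: Beta(10, 3).
Data: 7 successes in 44 trials. The binomial likelihood contributes p^7(1−p)^37, so the posterior is Beta(10+7, 3+37) = Beta(17, 40).
For Beta(a, b) with a, b > 1 the mode is (a−1)/(a+b−2) = 16/55 ≈ 0.2909.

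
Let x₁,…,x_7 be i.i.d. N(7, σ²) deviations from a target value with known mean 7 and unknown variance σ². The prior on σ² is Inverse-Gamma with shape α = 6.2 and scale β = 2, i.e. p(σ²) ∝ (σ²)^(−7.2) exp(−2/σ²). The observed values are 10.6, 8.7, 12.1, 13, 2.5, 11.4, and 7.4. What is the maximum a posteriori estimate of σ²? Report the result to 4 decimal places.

Sum of squared deviations about the known mean: SS = (10.6−7)² + (8.7−7)² + (12.1−7)² + (13−7)² + (2.5−7)² + (11.4−7)² + (7.4−7)² = 117.63.
The Normal likelihood contributes (σ²)^(−n/2) exp(−SS/(2σ²)), so the posterior is Inverse-Gamma(α + n/2, β + SS/2) = Inverse-Gamma(9.7, 60.815).
The mode of Inverse-Gamma(a, b) is b/(a+1) = 60.815/10.7 ≈ 5.6836.

σ̂²_MAP = 5.6836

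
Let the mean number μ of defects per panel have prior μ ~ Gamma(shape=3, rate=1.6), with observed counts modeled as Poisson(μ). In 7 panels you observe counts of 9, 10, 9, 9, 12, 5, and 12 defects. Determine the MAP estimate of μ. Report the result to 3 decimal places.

μ̂_MAP = 7.907

Σxᵢ = 9+10+9+9+12+5+12 = 66, with n = 7.
Posterior ∝ μ^2e^(−1.6μ) · μ^66e^(−7μ) = μ^68e^(−8.6μ), i.e. Gamma(shape=69, rate=8.6).
The mode of a Gamma(a, b) with a ≥ 1 (shape–rate) is (a−1)/b = 68/8.6 ≈ 7.907.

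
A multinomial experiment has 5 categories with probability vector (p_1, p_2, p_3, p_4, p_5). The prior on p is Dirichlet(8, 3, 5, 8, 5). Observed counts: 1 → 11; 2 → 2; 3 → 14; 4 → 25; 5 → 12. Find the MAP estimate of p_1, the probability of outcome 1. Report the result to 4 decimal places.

MAP estimate: 0.2045

The posterior is Dirichlet(αᵢ + nᵢ) = Dirichlet(19, 5, 19, 33, 17).
For a Dirichlet(a₁,…,a_K) with all aᵢ > 1, the mode has j-th component (aⱼ − 1)/(Σaᵢ − K).
Here Σaᵢ = 93 and K = 5, so p_1 = (19 − 1)/(93 − 5) = 18/88 ≈ 0.2045.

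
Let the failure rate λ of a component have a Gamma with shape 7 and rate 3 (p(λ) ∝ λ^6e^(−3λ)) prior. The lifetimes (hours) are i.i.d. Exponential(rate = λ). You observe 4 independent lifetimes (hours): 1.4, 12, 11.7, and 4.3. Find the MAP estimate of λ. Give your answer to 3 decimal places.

The Exponential(rate=λ) likelihood is ∝ λ^n e^(−λΣtᵢ). Here n = 4 and Σtᵢ = 1.4 + 12 + 11.7 + 4.3 = 29.4.
Posterior ∝ λ^6e^(−3λ) · λ^4e^(−29.4λ) = λ^10e^(−32.4λ), i.e. Gamma(11, 32.4).
Mode = (a−1)/b = 10/32.4 ≈ 0.309.

λ̂_MAP = 0.309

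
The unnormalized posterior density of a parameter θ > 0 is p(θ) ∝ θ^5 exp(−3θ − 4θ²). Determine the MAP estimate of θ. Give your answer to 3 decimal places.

θ̂_MAP = 0.625

ℓ'(θ) = 5/θ − 3 − 8θ. Setting this to zero and multiplying by θ: 8θ² + 3θ − 5 = 0.
θ = (−3 + √(3² + 4·8·5)) / (2·8) = (−3 + √169) / 16 = (−3 + 13)/16 = 5/8.
ℓ''(θ) = −5/θ² − 8 < 0, confirming a maximum.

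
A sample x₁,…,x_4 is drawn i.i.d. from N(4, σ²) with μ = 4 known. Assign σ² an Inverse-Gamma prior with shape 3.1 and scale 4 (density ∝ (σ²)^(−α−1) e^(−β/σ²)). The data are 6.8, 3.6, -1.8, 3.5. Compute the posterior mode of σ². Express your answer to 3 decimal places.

Sum of squared deviations about the known mean: SS = (6.8−4)² + (3.6−4)² + (-1.8−4)² + (3.5−4)² = 41.89.
The Normal likelihood contributes (σ²)^(−n/2) exp(−SS/(2σ²)), so the posterior is Inverse-Gamma(α + n/2, β + SS/2) = Inverse-Gamma(5.1, 24.945).
The mode of Inverse-Gamma(a, b) is b/(a+1) = 24.945/6.1 ≈ 4.089.

σ̂²_MAP = 4.089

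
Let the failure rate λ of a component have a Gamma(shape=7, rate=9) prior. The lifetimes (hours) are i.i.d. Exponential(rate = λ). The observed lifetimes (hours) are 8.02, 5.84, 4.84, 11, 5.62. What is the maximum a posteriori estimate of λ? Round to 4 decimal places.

λ̂_MAP = 0.2482

The Exponential(rate=λ) likelihood is ∝ λ^n e^(−λΣtᵢ). Here n = 5 and Σtᵢ = 8.02 + 5.84 + 4.84 + 11 + 5.62 = 35.32.
Posterior ∝ λ^6e^(−9λ) · λ^5e^(−35.32λ) = λ^11e^(−44.32λ), i.e. Gamma(12, 44.32).
Mode = (a−1)/b = 11/44.32 ≈ 0.2482.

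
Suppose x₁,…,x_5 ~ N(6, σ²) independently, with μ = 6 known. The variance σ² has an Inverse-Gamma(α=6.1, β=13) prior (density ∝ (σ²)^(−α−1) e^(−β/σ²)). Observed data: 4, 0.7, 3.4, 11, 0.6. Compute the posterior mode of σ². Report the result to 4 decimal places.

σ̂²_MAP = 6.1984

Sum of squared deviations about the known mean: SS = (4−6)² + (0.7−6)² + (3.4−6)² + (11−6)² + (0.6−6)² = 93.01.
The Normal likelihood contributes (σ²)^(−n/2) exp(−SS/(2σ²)), so the posterior is Inverse-Gamma(α + n/2, β + SS/2) = Inverse-Gamma(8.6, 59.505).
The mode of Inverse-Gamma(a, b) is b/(a+1) = 59.505/9.6 ≈ 6.1984.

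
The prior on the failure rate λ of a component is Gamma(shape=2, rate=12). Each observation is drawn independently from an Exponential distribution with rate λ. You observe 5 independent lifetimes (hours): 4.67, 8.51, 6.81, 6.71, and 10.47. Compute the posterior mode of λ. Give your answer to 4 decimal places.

λ̂_MAP = 0.1220

The Exponential(rate=λ) likelihood is ∝ λ^n e^(−λΣtᵢ). Here n = 5 and Σtᵢ = 4.67 + 8.51 + 6.81 + 6.71 + 10.47 = 37.17.
Posterior ∝ λe^(−12λ) · λ^5e^(−37.17λ) = λ^6e^(−49.17λ), i.e. Gamma(7, 49.17).
Mode = (a−1)/b = 6/49.17 ≈ 0.1220.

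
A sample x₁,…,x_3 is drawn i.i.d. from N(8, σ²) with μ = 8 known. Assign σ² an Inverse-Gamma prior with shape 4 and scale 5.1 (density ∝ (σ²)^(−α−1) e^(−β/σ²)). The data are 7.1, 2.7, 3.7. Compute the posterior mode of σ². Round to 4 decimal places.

σ̂²_MAP = 4.4300

Sum of squared deviations about the known mean: SS = (7.1−8)² + (2.7−8)² + (3.7−8)² = 47.39.
The Normal likelihood contributes (σ²)^(−n/2) exp(−SS/(2σ²)), so the posterior is Inverse-Gamma(α + n/2, β + SS/2) = Inverse-Gamma(5.5, 28.795).
The mode of Inverse-Gamma(a, b) is b/(a+1) = 28.795/6.5 ≈ 4.4300.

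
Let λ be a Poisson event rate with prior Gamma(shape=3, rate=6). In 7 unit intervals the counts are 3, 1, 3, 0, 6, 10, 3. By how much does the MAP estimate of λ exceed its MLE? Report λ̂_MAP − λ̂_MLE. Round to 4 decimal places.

Σxᵢ = 26. Posterior is Gamma(29, 13); MAP = (29−1)/13 = 28/13 ≈ 2.15385.
MLE = x̄ = 26/7 ≈ 3.71429.
Difference = 28/13 − 26/7 = -142/91 ≈ -1.5604.

MAP − MLE = -1.5604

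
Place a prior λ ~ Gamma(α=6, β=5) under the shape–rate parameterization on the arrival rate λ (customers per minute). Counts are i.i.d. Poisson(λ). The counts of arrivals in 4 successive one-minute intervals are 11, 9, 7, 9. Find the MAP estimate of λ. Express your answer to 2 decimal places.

Σxᵢ = 11+9+7+9 = 36, with n = 4.
Posterior ∝ λ^5e^(−5λ) · λ^36e^(−4λ) = λ^41e^(−9λ), i.e. Gamma(shape=42, rate=9).
The mode of a Gamma(a, b) with a ≥ 1 (shape–rate) is (a−1)/b = 41/9 ≈ 4.56.

λ̂_MAP = 4.56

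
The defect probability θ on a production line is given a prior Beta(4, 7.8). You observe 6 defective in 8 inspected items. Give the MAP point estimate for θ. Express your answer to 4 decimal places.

θ̂_MAP = 0.5056

Prior: Beta(4, 7.8).
Data: 6 successes in 8 trials. The binomial likelihood contributes θ^6(1−θ)^2, so the posterior is Beta(4+6, 7.8+2) = Beta(10, 9.8).
For Beta(a, b) with a, b > 1 the mode is (a−1)/(a+b−2) = 9/17.8 ≈ 0.5056.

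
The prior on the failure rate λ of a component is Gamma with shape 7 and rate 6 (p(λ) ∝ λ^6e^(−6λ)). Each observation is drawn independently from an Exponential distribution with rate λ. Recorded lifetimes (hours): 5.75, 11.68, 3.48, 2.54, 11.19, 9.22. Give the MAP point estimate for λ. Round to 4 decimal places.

λ̂_MAP = 0.2407

The Exponential(rate=λ) likelihood is ∝ λ^n e^(−λΣtᵢ). Here n = 6 and Σtᵢ = 5.75 + 11.68 + 3.48 + 2.54 + 11.19 + 9.22 = 43.86.
Posterior ∝ λ^6e^(−6λ) · λ^6e^(−43.86λ) = λ^12e^(−49.86λ), i.e. Gamma(13, 49.86).
Mode = (a−1)/b = 12/49.86 ≈ 0.2407.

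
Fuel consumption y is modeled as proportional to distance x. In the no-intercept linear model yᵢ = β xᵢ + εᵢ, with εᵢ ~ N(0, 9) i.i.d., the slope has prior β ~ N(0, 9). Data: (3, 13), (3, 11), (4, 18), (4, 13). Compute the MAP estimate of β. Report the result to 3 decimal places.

log p(β | y) = −Σ(yᵢ − βxᵢ)²/(2·9) − β²/(2·9) + const.
Setting the derivative to zero: Σxᵢ(yᵢ − βxᵢ)/9 − β/9 = 0, so β = Σxᵢyᵢ / (Σxᵢ² + σ²/τ²).
Σxᵢyᵢ = 3·13 + 3·11 + 4·18 + 4·13 = 196; Σxᵢ² = 50; σ²/τ² = 1.
β̂_MAP = 196 / (50 + 1) = 196/51 ≈ 3.843.

β̂_MAP = 3.843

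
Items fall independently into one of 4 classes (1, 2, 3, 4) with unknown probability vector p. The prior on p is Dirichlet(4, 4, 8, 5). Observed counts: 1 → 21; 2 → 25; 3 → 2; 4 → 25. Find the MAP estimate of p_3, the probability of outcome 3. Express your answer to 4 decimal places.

The posterior is Dirichlet(αᵢ + nᵢ) = Dirichlet(25, 29, 10, 30).
For a Dirichlet(a₁,…,a_K) with all aᵢ > 1, the mode has j-th component (aⱼ − 1)/(Σaᵢ − K).
Here Σaᵢ = 94 and K = 4, so p_3 = (10 − 1)/(94 − 4) = 9/90 ≈ 0.1000.

MAP estimate: 0.1000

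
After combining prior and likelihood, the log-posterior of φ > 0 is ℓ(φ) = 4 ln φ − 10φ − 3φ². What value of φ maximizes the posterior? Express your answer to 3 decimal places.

φ̂_MAP = 0.333

ℓ'(φ) = 4/φ − 10 − 6φ. Setting this to zero and multiplying by φ: 6φ² + 10φ − 4 = 0.
φ = (−10 + √(10² + 4·6·4)) / (2·6) = (−10 + √196) / 12 = (−10 + 14)/12 = 1/3.
ℓ''(φ) = −4/φ² − 6 < 0, confirming a maximum.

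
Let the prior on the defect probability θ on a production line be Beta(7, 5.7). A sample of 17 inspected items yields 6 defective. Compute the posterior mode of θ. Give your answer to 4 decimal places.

Prior: Beta(7, 5.7).
Data: 6 successes in 17 trials. The binomial likelihood contributes θ^6(1−θ)^11, so the posterior is Beta(7+6, 5.7+11) = Beta(13, 16.7).
For Beta(a, b) with a, b > 1 the mode is (a−1)/(a+b−2) = 12/27.7 ≈ 0.4332.

θ̂_MAP = 0.4332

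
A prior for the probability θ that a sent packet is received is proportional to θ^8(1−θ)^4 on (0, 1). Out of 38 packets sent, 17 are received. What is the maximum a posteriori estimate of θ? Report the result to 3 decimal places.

θ̂_MAP = 0.500

The prior density ∝ θ^8(1−θ)^4 is the kernel of Beta(9, 5).
Data: 17 successes in 38 trials. The binomial likelihood contributes θ^17(1−θ)^21, so the posterior is Beta(9+17, 5+21) = Beta(26, 26).
For Beta(a, b) with a, b > 1 the mode is (a−1)/(a+b−2) = 25/50 ≈ 0.500.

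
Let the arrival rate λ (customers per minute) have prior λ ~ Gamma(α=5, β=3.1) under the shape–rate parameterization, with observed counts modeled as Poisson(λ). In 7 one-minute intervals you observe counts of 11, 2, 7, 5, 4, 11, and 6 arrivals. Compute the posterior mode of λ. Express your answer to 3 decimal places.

Σxᵢ = 11+2+7+5+4+11+6 = 46, with n = 7.
Posterior ∝ λ^4e^(−3.1λ) · λ^46e^(−7λ) = λ^50e^(−10.1λ), i.e. Gamma(shape=51, rate=10.1).
The mode of a Gamma(a, b) with a ≥ 1 (shape–rate) is (a−1)/b = 50/10.1 ≈ 4.950.

λ̂_MAP = 4.950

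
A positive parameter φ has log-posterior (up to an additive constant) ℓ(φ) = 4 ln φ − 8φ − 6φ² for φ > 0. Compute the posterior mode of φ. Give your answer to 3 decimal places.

ℓ'(φ) = 4/φ − 8 − 12φ. Setting this to zero and multiplying by φ: 12φ² + 8φ − 4 = 0.
φ = (−8 + √(8² + 4·12·4)) / (2·12) = (−8 + √256) / 24 = (−8 + 16)/24 = 1/3.
ℓ''(φ) = −4/φ² − 12 < 0, confirming a maximum.

φ̂_MAP = 0.333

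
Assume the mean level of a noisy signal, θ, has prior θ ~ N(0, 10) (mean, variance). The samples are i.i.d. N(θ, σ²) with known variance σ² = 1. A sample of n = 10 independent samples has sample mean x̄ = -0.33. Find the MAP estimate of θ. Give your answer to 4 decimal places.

n = 10, x̄ = -0.33.
For a Normal prior and Normal likelihood with known variance, the posterior is Normal; its mode equals its mean, the precision-weighted average.
Prior precision 1/σ₀² = 1/10 = 0.1; data precision n/σ² = 10/1 = 10.
θ̂ = (0.1·0 + 10·(-0.33)) / (0.1 + 10) = (-3.3)/10.1 = -33/101 ≈ -0.3267.

θ̂_MAP = -0.3267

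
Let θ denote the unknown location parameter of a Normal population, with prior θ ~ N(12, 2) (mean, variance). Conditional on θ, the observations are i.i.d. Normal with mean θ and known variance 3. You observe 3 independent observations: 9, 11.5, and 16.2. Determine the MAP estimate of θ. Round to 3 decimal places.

n = 3; x̄ = (9 + 11.5 + 16.2)/3 = 36.7/3 = 367/30 ≈ 12.2333.
For a Normal prior and Normal likelihood with known variance, the posterior is Normal; its mode equals its mean, the precision-weighted average.
Prior precision 1/σ₀² = 1/2 = 0.5; data precision n/σ² = 3/3 = 1.
θ̂ = (0.5·12 + 1·(367/30)) / (0.5 + 1) = (547/30)/1.5 = 547/45 ≈ 12.156.

θ̂_MAP = 12.156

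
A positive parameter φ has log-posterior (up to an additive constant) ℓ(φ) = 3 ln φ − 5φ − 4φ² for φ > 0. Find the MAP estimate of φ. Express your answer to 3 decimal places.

ℓ'(φ) = 3/φ − 5 − 8φ. Setting this to zero and multiplying by φ: 8φ² + 5φ − 3 = 0.
φ = (−5 + √(5² + 4·8·3)) / (2·8) = (−5 + √121) / 16 = (−5 + 11)/16 = 3/8.
ℓ''(φ) = −3/φ² − 8 < 0, confirming a maximum.

φ̂_MAP = 0.375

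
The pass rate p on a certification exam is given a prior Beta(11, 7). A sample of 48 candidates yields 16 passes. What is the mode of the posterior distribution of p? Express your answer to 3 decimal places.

Prior: Beta(11, 7).
Data: 16 successes in 48 trials. The binomial likelihood contributes p^16(1−p)^32, so the posterior is Beta(11+16, 7+32) = Beta(27, 39).
For Beta(a, b) with a, b > 1 the mode is (a−1)/(a+b−2) = 26/64 ≈ 0.406.

p̂_MAP = 0.406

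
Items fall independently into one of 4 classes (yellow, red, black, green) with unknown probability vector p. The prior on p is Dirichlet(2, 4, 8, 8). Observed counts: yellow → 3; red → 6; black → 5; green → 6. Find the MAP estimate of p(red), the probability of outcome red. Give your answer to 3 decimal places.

The posterior is Dirichlet(αᵢ + nᵢ) = Dirichlet(5, 10, 13, 14).
For a Dirichlet(a₁,…,a_K) with all aᵢ > 1, the mode has j-th component (aⱼ − 1)/(Σaᵢ − K).
Here Σaᵢ = 42 and K = 4, so p(red) = (10 − 1)/(42 − 4) = 9/38 ≈ 0.237.

MAP estimate of p(red) = 0.237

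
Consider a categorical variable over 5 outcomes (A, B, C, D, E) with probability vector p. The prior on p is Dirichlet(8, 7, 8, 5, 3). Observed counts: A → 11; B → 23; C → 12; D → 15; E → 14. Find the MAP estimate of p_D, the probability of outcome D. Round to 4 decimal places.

MAP estimate of p_D = 0.1881

The posterior is Dirichlet(αᵢ + nᵢ) = Dirichlet(19, 30, 20, 20, 17).
For a Dirichlet(a₁,…,a_K) with all aᵢ > 1, the mode has j-th component (aⱼ − 1)/(Σaᵢ − K).
Here Σaᵢ = 106 and K = 5, so p_D = (20 − 1)/(106 − 5) = 19/101 ≈ 0.1881.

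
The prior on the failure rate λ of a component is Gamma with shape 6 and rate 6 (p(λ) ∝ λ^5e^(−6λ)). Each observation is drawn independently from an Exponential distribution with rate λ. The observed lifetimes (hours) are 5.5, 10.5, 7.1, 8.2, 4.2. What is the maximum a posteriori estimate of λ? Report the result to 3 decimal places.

λ̂_MAP = 0.241

The Exponential(rate=λ) likelihood is ∝ λ^n e^(−λΣtᵢ). Here n = 5 and Σtᵢ = 5.5 + 10.5 + 7.1 + 8.2 + 4.2 = 35.5.
Posterior ∝ λ^5e^(−6λ) · λ^5e^(−35.5λ) = λ^10e^(−41.5λ), i.e. Gamma(11, 41.5).
Mode = (a−1)/b = 10/41.5 ≈ 0.241.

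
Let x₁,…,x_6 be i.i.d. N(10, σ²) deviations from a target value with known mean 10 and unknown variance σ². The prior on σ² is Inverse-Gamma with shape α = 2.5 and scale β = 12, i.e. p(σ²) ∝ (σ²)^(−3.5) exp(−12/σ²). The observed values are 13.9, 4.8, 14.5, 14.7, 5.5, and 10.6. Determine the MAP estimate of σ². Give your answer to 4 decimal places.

σ̂²_MAP = 9.9385

Sum of squared deviations about the known mean: SS = (13.9−10)² + (4.8−10)² + (14.5−10)² + (14.7−10)² + (5.5−10)² + (10.6−10)² = 105.2.
The Normal likelihood contributes (σ²)^(−n/2) exp(−SS/(2σ²)), so the posterior is Inverse-Gamma(α + n/2, β + SS/2) = Inverse-Gamma(5.5, 64.6).
The mode of Inverse-Gamma(a, b) is b/(a+1) = 64.6/6.5 ≈ 9.9385.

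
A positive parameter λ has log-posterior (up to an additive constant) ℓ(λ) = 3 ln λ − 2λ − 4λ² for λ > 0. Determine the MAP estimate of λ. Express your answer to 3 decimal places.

λ̂_MAP = 0.500

ℓ'(λ) = 3/λ − 2 − 8λ. Setting this to zero and multiplying by λ: 8λ² + 2λ − 3 = 0.
λ = (−2 + √(2² + 4·8·3)) / (2·8) = (−2 + √100) / 16 = (−2 + 10)/16 = 1/2.
ℓ''(λ) = −3/λ² − 8 < 0, confirming a maximum.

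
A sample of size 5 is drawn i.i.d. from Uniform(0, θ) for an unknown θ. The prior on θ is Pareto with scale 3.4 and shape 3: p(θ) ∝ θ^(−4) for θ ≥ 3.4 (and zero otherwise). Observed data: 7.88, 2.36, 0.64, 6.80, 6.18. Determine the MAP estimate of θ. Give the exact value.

The Uniform(0, θ) likelihood is θ^(−n) for θ ≥ max(xᵢ), zero otherwise. Here max(xᵢ) = 7.88.
Posterior ∝ θ^(−4) · θ^(−5) = θ^(−9) on θ ≥ max(3.4, 7.88) = 7.88.
This density is strictly decreasing in θ, so the posterior mode lies at the lower boundary of the support.

θ̂_MAP = 7.88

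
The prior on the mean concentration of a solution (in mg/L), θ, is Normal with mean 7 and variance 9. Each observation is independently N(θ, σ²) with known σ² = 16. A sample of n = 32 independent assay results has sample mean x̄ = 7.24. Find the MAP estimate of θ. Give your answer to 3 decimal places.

θ̂_MAP = 7.227

n = 32, x̄ = 7.24.
For a Normal prior and Normal likelihood with known variance, the posterior is Normal; its mode equals its mean, the precision-weighted average.
Prior precision 1/σ₀² = 1/9; data precision n/σ² = 32/16 = 2.
θ̂ = ((1/9)·7 + 2·7.24) / (1/9 + 2) = (3433/225)/(19/9) = 3433/475 ≈ 7.227.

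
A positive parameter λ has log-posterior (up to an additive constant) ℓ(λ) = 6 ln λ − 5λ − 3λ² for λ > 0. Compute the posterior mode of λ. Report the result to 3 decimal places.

λ̂_MAP = 0.667

ℓ'(λ) = 6/λ − 5 − 6λ. Setting this to zero and multiplying by λ: 6λ² + 5λ − 6 = 0.
λ = (−5 + √(5² + 4·6·6)) / (2·6) = (−5 + √169) / 12 = (−5 + 13)/12 = 2/3.
ℓ''(λ) = −6/λ² − 6 < 0, confirming a maximum.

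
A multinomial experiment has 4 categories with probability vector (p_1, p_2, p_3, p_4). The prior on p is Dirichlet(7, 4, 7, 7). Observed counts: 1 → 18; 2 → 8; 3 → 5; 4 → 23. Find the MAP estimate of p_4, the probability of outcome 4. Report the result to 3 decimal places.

MAP estimate: 0.387

The posterior is Dirichlet(αᵢ + nᵢ) = Dirichlet(25, 12, 12, 30).
For a Dirichlet(a₁,…,a_K) with all aᵢ > 1, the mode has j-th component (aⱼ − 1)/(Σaᵢ − K).
Here Σaᵢ = 79 and K = 4, so p_4 = (30 − 1)/(79 − 4) = 29/75 ≈ 0.387.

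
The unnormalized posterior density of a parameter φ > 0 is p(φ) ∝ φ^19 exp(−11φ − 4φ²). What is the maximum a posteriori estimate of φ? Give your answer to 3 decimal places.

φ̂_MAP = 1.000

ℓ'(φ) = 19/φ − 11 − 8φ. Setting this to zero and multiplying by φ: 8φ² + 11φ − 19 = 0.
φ = (−11 + √(11² + 4·8·19)) / (2·8) = (−11 + √729) / 16 = (−11 + 27)/16 = 1.
ℓ''(φ) = −19/φ² − 8 < 0, confirming a maximum.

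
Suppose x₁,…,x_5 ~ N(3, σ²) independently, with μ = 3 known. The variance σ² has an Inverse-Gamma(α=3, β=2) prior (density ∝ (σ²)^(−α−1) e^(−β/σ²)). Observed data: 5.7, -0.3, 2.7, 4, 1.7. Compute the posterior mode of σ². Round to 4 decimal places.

σ̂²_MAP = 1.9200

Sum of squared deviations about the known mean: SS = (5.7−3)² + (-0.3−3)² + (2.7−3)² + (4−3)² + (1.7−3)² = 20.96.
The Normal likelihood contributes (σ²)^(−n/2) exp(−SS/(2σ²)), so the posterior is Inverse-Gamma(α + n/2, β + SS/2) = Inverse-Gamma(5.5, 12.48).
The mode of Inverse-Gamma(a, b) is b/(a+1) = 12.48/6.5 ≈ 1.9200.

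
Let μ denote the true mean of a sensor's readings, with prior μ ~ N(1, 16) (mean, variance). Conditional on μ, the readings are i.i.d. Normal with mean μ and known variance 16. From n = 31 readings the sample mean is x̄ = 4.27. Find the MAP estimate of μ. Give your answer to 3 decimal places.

μ̂_MAP = 4.168

n = 31, x̄ = 4.27.
For a Normal prior and Normal likelihood with known variance, the posterior is Normal; its mode equals its mean, the precision-weighted average.
Prior precision 1/σ₀² = 1/16 = 0.0625; data precision n/σ² = 31/16 = 1.9375.
μ̂ = (0.0625·1 + 1.9375·4.27) / (0.0625 + 1.9375) = 8.335625/2 = 4.1678125 ≈ 4.168.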